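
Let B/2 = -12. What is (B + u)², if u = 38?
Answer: 196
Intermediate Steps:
B = -24 (B = 2*(-12) = -24)
(B + u)² = (-24 + 38)² = 14² = 196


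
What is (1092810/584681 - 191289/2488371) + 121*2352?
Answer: 138018810558462031/484967748217 ≈ 2.8459e+5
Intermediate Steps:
(1092810/584681 - 191289/2488371) + 121*2352 = (1092810*(1/584681) - 191289*1/2488371) + 284592 = (1092810/584681 - 63763/829457) + 284592 = 869157889567/484967748217 + 284592 = 138018810558462031/484967748217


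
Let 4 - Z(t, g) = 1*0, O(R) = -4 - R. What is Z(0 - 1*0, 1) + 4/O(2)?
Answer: 10/3 ≈ 3.3333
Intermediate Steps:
Z(t, g) = 4 (Z(t, g) = 4 - 0 = 4 - 1*0 = 4 + 0 = 4)
Z(0 - 1*0, 1) + 4/O(2) = 4 + 4/(-4 - 1*2) = 4 + 4/(-4 - 2) = 4 + 4/(-6) = 4 - 1/6*4 = 4 - 2/3 = 10/3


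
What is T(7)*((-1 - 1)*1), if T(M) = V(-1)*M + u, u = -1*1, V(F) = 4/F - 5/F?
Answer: -12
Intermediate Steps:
V(F) = -1/F
u = -1
T(M) = -1 + M (T(M) = (-1/(-1))*M - 1 = (-1*(-1))*M - 1 = 1*M - 1 = M - 1 = -1 + M)
T(7)*((-1 - 1)*1) = (-1 + 7)*((-1 - 1)*1) = 6*(-2*1) = 6*(-2) = -12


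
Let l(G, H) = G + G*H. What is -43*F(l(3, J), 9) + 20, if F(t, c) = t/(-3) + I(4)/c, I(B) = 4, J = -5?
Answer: -1540/9 ≈ -171.11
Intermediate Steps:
F(t, c) = 4/c - t/3 (F(t, c) = t/(-3) + 4/c = t*(-1/3) + 4/c = -t/3 + 4/c = 4/c - t/3)
-43*F(l(3, J), 9) + 20 = -43*(4/9 - (1 - 5)) + 20 = -43*(4*(1/9) - (-4)) + 20 = -43*(4/9 - 1/3*(-12)) + 20 = -43*(4/9 + 4) + 20 = -43*40/9 + 20 = -1720/9 + 20 = -1540/9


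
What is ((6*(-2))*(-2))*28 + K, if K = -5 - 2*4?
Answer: 659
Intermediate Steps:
K = -13 (K = -5 - 8 = -13)
((6*(-2))*(-2))*28 + K = ((6*(-2))*(-2))*28 - 13 = -12*(-2)*28 - 13 = 24*28 - 13 = 672 - 13 = 659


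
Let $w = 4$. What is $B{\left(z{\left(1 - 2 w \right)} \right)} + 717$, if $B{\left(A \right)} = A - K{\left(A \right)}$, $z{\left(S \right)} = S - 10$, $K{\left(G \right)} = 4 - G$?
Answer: $679$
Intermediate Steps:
$z{\left(S \right)} = -10 + S$
$B{\left(A \right)} = -4 + 2 A$ ($B{\left(A \right)} = A - \left(4 - A\right) = A + \left(-4 + A\right) = -4 + 2 A$)
$B{\left(z{\left(1 - 2 w \right)} \right)} + 717 = \left(-4 + 2 \left(-10 + \left(1 - 8\right)\right)\right) + 717 = \left(-4 + 2 \left(-10 - 7\right)\right) + 717 = \left(-4 + 2 \left(-17\right)\right) + 717 = \left(-4 - 34\right) + 717 = -38 + 717 = 679$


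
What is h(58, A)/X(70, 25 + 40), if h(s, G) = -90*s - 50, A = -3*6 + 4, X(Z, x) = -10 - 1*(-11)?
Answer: -5270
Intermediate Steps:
X(Z, x) = 1 (X(Z, x) = -10 + 11 = 1)
A = -14 (A = -18 + 4 = -14)
h(s, G) = -50 - 90*s
h(58, A)/X(70, 25 + 40) = (-50 - 90*58)/1 = (-50 - 5220)*1 = -5270*1 = -5270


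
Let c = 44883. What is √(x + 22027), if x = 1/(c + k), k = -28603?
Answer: √1459500213270/8140 ≈ 148.42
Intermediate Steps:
x = 1/16280 (x = 1/(44883 - 28603) = 1/16280 ≈ 6.1425e-5)
√(x + 22027) = √(1/16280 + 22027) = √(358599561/16280) = √1459500213270/8140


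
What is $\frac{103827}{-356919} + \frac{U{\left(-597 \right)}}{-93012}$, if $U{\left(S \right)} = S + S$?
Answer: $- \frac{512833091}{1844319446} \approx -0.27806$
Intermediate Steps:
$U{\left(S \right)} = 2 S$
$\frac{103827}{-356919} + \frac{U{\left(-597 \right)}}{-93012} = \frac{103827}{-356919} + \frac{2 \left(-597\right)}{-93012} = 103827 \left(- \frac{1}{356919}\right) - - \frac{199}{15502} = - \frac{34609}{118973} + \frac{199}{15502} = - \frac{512833091}{1844319446}$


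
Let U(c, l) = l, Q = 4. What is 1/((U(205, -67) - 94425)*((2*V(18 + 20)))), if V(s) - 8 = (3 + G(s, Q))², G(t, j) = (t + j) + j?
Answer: -1/455262456 ≈ -2.1965e-9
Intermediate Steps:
G(t, j) = t + 2*j (G(t, j) = (j + t) + j = t + 2*j)
V(s) = 8 + (11 + s)² (V(s) = 8 + (3 + (s + 2*4))² = 8 + (3 + (s + 8))² = 8 + (3 + (8 + s))² = 8 + (11 + s)²)
1/((U(205, -67) - 94425)*((2*V(18 + 20)))) = 1/((-67 - 94425)*((2*(8 + (11 + (18 + 20))²)))) = 1/((-94492)*((2*(8 + (11 + 38)²)))) = -1/(2*(8 + 49²))/94492 = -1/(2*(8 + 2401))/94492 = -1/(94492*(2*2409)) = -1/94492/4818 = -1/94492*1/4818 = -1/455262456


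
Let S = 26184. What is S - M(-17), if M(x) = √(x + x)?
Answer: 26184 - I*√34 ≈ 26184.0 - 5.831*I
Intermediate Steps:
M(x) = √2*√x (M(x) = √(2*x) = √2*√x)
S - M(-17) = 26184 - √2*√(-17) = 26184 - √2*I*√17 = 26184 - I*√34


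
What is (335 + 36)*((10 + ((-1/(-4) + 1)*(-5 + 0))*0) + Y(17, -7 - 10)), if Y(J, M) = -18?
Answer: -2968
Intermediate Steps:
(335 + 36)*((10 + ((-1/(-4) + 1)*(-5 + 0))*0) + Y(17, -7 - 10)) = (335 + 36)*((10 + ((-1/(-4) + 1)*(-5 + 0))*0) - 18) = 371*((10 + ((-1*(-1/4) + 1)*(-5))*0) - 18) = 371*((10 + ((1/4 + 1)*(-5))*0) - 18) = 371*((10 + ((5/4)*(-5))*0) - 18) = 371*((10 - 25/4*0) - 18) = 371*((10 + 0) - 18) = 371*(10 - 18) = 371*(-8) = -2968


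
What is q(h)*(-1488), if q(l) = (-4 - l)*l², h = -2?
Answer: 11904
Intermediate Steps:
q(l) = l²*(-4 - l)
q(h)*(-1488) = ((-2)²*(-4 - 1*(-2)))*(-1488) = (4*(-4 + 2))*(-1488) = (4*(-2))*(-1488) = -8*(-1488) = 11904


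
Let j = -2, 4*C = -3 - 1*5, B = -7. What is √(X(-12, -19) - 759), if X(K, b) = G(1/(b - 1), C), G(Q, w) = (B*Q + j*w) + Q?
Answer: I*√75470/10 ≈ 27.472*I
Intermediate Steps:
C = -2 (C = (-3 - 1*5)/4 = (-3 - 5)/4 = (¼)*(-8) = -2)
G(Q, w) = -6*Q - 2*w (G(Q, w) = (-7*Q - 2*w) + Q = -6*Q - 2*w)
X(K, b) = 4 - 6/(-1 + b) (X(K, b) = -6/(b - 1) - 2*(-2) = -6/(-1 + b) + 4 = 4 - 6/(-1 + b))
√(X(-12, -19) - 759) = √(2*(-5 + 2*(-19))/(-1 - 19) - 759) = √(2*(-5 - 38)/(-20) - 759) = √(2*(-1/20)*(-43) - 759) = √(43/10 - 759) = √(-7547/10) = I*√75470/10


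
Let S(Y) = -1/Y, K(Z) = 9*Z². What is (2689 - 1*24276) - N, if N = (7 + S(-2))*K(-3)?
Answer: -44389/2 ≈ -22195.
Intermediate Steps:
N = 1215/2 (N = (7 - 1/(-2))*(9*(-3)²) = (7 - 1*(-½))*(9*9) = (7 + ½)*81 = (15/2)*81 = 1215/2 ≈ 607.50)
(2689 - 1*24276) - N = (2689 - 1*24276) - 1*1215/2 = (2689 - 24276) - 1215/2 = -21587 - 1215/2 = -44389/2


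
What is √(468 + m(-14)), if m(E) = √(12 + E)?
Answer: √(468 + I*√2) ≈ 21.633 + 0.03269*I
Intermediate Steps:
√(468 + m(-14)) = √(468 + √(12 - 14)) = √(468 + √(-2)) = √(468 + I*√2)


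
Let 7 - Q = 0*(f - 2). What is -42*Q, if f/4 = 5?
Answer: -294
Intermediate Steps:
f = 20 (f = 4*5 = 20)
Q = 7 (Q = 7 - 0*(20 - 2) = 7 - 0*18 = 7 - 1*0 = 7 + 0 = 7)
-42*Q = -42*7 = -294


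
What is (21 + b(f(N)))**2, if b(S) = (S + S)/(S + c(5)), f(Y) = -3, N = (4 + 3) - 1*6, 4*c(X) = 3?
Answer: 5041/9 ≈ 560.11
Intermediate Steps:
c(X) = 3/4 (c(X) = (1/4)*3 = 3/4)
N = 1 (N = 7 - 6 = 1)
b(S) = 2*S/(3/4 + S) (b(S) = (S + S)/(S + 3/4) = (2*S)/(3/4 + S) = 2*S/(3/4 + S))
(21 + b(f(N)))**2 = (21 + 8*(-3)/(3 + 4*(-3)))**2 = (21 + 8*(-3)/(3 - 12))**2 = (21 + 8*(-3)/(-9))**2 = (21 + 8*(-3)*(-1/9))**2 = (21 + 8/3)**2 = (71/3)**2 = 5041/9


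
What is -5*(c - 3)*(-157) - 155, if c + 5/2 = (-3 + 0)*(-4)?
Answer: 9895/2 ≈ 4947.5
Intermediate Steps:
c = 19/2 (c = -5/2 + (-3 + 0)*(-4) = -5/2 - 3*(-4) = -5/2 + 12 = 19/2 ≈ 9.5000)
-5*(c - 3)*(-157) - 155 = -5*(19/2 - 3)*(-157) - 155 = -5*13/2*(-157) - 155 = -65/2*(-157) - 155 = 10205/2 - 155 = 9895/2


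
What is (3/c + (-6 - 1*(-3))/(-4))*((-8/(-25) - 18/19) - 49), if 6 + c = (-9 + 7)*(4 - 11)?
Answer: -212157/3800 ≈ -55.831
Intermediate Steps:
c = 8 (c = -6 + (-9 + 7)*(4 - 11) = -6 - 2*(-7) = -6 + 14 = 8)
(3/c + (-6 - 1*(-3))/(-4))*((-8/(-25) - 18/19) - 49) = (3/8 + (-6 - 1*(-3))/(-4))*((-8/(-25) - 18/19) - 49) = (3*(1/8) + (-6 + 3)*(-1/4))*((-8*(-1/25) - 18*1/19) - 49) = (3/8 - 3*(-1/4))*((8/25 - 18/19) - 49) = (3/8 + 3/4)*(-298/475 - 49) = (9/8)*(-23573/475) = -212157/3800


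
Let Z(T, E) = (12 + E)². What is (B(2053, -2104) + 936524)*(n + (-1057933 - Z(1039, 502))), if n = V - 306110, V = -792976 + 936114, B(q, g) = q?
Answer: -1393881641277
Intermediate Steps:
V = 143138
n = -162972 (n = 143138 - 306110 = -162972)
(B(2053, -2104) + 936524)*(n + (-1057933 - Z(1039, 502))) = (2053 + 936524)*(-162972 + (-1057933 - (12 + 502)²)) = 938577*(-162972 + (-1057933 - 1*514²)) = 938577*(-162972 + (-1057933 - 1*264196)) = 938577*(-162972 + (-1057933 - 264196)) = 938577*(-162972 - 1322129) = 938577*(-1485101) = -1393881641277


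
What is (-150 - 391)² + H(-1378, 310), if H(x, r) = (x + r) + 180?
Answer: 291793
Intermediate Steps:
H(x, r) = 180 + r + x (H(x, r) = (r + x) + 180 = 180 + r + x)
(-150 - 391)² + H(-1378, 310) = (-150 - 391)² + (180 + 310 - 1378) = (-541)² - 888 = 292681 - 888 = 291793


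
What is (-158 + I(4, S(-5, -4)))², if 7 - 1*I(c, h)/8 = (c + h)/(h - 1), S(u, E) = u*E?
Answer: 4536900/361 ≈ 12568.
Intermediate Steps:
S(u, E) = E*u
I(c, h) = 56 - 8*(c + h)/(-1 + h) (I(c, h) = 56 - 8*(c + h)/(h - 1) = 56 - 8*(c + h)/(-1 + h))
(-158 + I(4, S(-5, -4)))² = (-158 + 8*(-7 - 1*4 + 6*(-4*(-5)))/(-1 - 4*(-5)))² = (-158 + 8*(-7 - 4 + 6*20)/(-1 + 20))² = (-158 + 8*(-7 - 4 + 120)/19)² = (-158 + 8*(1/19)*109)² = (-158 + 872/19)² = (-2130/19)² = 4536900/361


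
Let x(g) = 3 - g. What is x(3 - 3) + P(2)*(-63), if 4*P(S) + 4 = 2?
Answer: 69/2 ≈ 34.500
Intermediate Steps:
P(S) = -1/2 (P(S) = -1 + (1/4)*2 = -1 + 1/2 = -1/2)
x(3 - 3) + P(2)*(-63) = (3 - (3 - 3)) - 1/2*(-63) = (3 - 1*0) + 63/2 = (3 + 0) + 63/2 = 3 + 63/2 = 69/2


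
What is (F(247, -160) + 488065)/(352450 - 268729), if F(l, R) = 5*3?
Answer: 488080/83721 ≈ 5.8298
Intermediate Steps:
F(l, R) = 15
(F(247, -160) + 488065)/(352450 - 268729) = (15 + 488065)/(352450 - 268729) = 488080/83721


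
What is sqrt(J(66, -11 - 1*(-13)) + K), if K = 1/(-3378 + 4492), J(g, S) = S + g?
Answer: 3*sqrt(9376538)/1114 ≈ 8.2463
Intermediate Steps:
K = 1/1114 ≈ 0.00089767
sqrt(J(66, -11 - 1*(-13)) + K) = sqrt(((-11 - 1*(-13)) + 66) + 1/1114) = sqrt(((-11 + 13) + 66) + 1/1114) = sqrt((2 + 66) + 1/1114) = sqrt(68 + 1/1114) = sqrt(75753/1114) = 3*sqrt(9376538)/1114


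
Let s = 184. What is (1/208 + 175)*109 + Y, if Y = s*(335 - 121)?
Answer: 12157917/208 ≈ 58452.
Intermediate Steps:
Y = 39376 (Y = 184*(335 - 121) = 184*214 = 39376)
(1/208 + 175)*109 + Y = (1/208 + 175)*109 + 39376 = (36401/208)*109 + 39376 = 3967709/208 + 39376 = 12157917/208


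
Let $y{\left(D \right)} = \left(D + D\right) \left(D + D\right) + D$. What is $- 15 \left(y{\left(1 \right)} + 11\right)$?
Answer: $-240$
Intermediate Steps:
$y{\left(D \right)} = D + 4 D^{2}$ ($y{\left(D \right)} = 2 D 2 D + D = 4 D^{2} + D = D + 4 D^{2}$)
$- 15 \left(y{\left(1 \right)} + 11\right) = - 15 \left(1 \left(1 + 4 \cdot 1\right) + 11\right) = - 15 \left(1 \left(1 + 4\right) + 11\right) = - 15 \left(1 \cdot 5 + 11\right) = - 15 \left(5 + 11\right) = \left(-15\right) 16 = -240$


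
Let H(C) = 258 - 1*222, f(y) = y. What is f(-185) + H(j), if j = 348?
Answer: -149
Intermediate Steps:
H(C) = 36 (H(C) = 258 - 222 = 36)
f(-185) + H(j) = -185 + 36 = -149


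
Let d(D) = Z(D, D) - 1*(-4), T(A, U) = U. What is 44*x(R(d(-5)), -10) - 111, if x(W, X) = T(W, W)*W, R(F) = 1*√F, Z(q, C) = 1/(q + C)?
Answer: 303/5 ≈ 60.600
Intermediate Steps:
Z(q, C) = 1/(C + q)
d(D) = 4 + 1/(2*D) (d(D) = 1/(D + D) - 1*(-4) = 1/(2*D) + 4 = 4 + 1/(2*D))
R(F) = √F
x(W, X) = W² (x(W, X) = W*W = W²)
44*x(R(d(-5)), -10) - 111 = 44*(√(4 + (½)/(-5)))² - 111 = 44*(√(4 + (½)*(-⅕)))² - 111 = 44*(√(4 - ⅒))² - 111 = 44*(√(39/10))² - 111 = 44*(√390/10)² - 111 = 44*(39/10) - 111 = 858/5 - 111 = 303/5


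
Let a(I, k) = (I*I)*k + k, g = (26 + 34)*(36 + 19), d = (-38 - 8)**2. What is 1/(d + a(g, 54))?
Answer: 1/588062170 ≈ 1.7005e-9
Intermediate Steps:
d = 2116 (d = (-46)**2 = 2116)
g = 3300 (g = 60*55 = 3300)
a(I, k) = k + k*I**2 (a(I, k) = I**2*k + k = k*I**2 + k = k + k*I**2)
1/(d + a(g, 54)) = 1/(2116 + 54*(1 + 3300**2)) = 1/(2116 + 54*(1 + 10890000)) = 1/(2116 + 54*10890001) = 1/(2116 + 588060054) = 1/588062170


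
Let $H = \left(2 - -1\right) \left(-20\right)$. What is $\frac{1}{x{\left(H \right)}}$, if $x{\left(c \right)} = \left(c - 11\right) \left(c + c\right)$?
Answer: $\frac{1}{8520} \approx 0.00011737$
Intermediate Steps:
$H = -60$ ($H = \left(2 + 1\right) \left(-20\right) = 3 \left(-20\right) = -60$)
$x{\left(c \right)} = 2 c \left(-11 + c\right)$ ($x{\left(c \right)} = \left(-11 + c\right) 2 c = 2 c \left(-11 + c\right)$)
$\frac{1}{x{\left(H \right)}} = \frac{1}{2 \left(-60\right) \left(-11 - 60\right)} = \frac{1}{2 \left(-60\right) \left(-71\right)} = \frac{1}{8520}$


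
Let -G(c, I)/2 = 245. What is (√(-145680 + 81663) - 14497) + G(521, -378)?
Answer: -14987 + 3*I*√7113 ≈ -14987.0 + 253.02*I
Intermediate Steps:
G(c, I) = -490 (G(c, I) = -2*245 = -490)
(√(-145680 + 81663) - 14497) + G(521, -378) = (√(-145680 + 81663) - 14497) - 490 = (√(-64017) - 14497) - 490 = (3*I*√7113 - 14497) - 490 = (-14497 + 3*I*√7113) - 490 = -14987 + 3*I*√7113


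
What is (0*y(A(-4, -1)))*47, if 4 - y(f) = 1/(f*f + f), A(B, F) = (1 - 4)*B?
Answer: 0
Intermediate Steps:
A(B, F) = -3*B
y(f) = 4 - 1/(f + f²) (y(f) = 4 - 1/(f*f + f) = 4 - 1/(f² + f) = 4 - 1/(f + f²))
(0*y(A(-4, -1)))*47 = (0*((-1 + 4*(-3*(-4)) + 4*(-3*(-4))²)/(((-3*(-4)))*(1 - 3*(-4)))))*47 = (0*((-1 + 4*12 + 4*12²)/(12*(1 + 12))))*47 = (0*((1/12)*(-1 + 48 + 4*144)/13))*47 = (0*((1/12)*(1/13)*(-1 + 48 + 576)))*47 = (0*((1/12)*(1/13)*623))*47 = (0*(623/156))*47 = 0*47 = 0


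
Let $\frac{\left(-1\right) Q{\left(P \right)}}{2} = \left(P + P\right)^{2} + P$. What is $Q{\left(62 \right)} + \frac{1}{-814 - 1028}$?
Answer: $- \frac{56873593}{1842} \approx -30876.0$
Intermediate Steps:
$Q{\left(P \right)} = - 8 P^{2} - 2 P$ ($Q{\left(P \right)} = - 2 \left(\left(P + P\right)^{2} + P\right) = - 2 \left(\left(2 P\right)^{2} + P\right) = - 2 \left(4 P^{2} + P\right) = - 2 \left(P + 4 P^{2}\right) = - 8 P^{2} - 2 P$)
$Q{\left(62 \right)} + \frac{1}{-814 - 1028} = \left(-2\right) 62 \left(1 + 4 \cdot 62\right) + \frac{1}{-814 - 1028} = \left(-2\right) 62 \left(1 + 248\right) + \frac{1}{-1842} = \left(-2\right) 62 \cdot 249 - \frac{1}{1842} = -30876 - \frac{1}{1842} = - \frac{56873593}{1842}$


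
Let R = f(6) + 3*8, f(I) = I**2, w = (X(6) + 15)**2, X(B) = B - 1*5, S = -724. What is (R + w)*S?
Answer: -228784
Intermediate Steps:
X(B) = -5 + B (X(B) = B - 5 = -5 + B)
w = 256 (w = ((-5 + 6) + 15)**2 = (1 + 15)**2 = 16**2 = 256)
R = 60 (R = 6**2 + 3*8 = 36 + 24 = 60)
(R + w)*S = (60 + 256)*(-724) = 316*(-724) = -228784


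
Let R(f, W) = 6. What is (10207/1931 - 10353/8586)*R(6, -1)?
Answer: 22548553/921087 ≈ 24.480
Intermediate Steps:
(10207/1931 - 10353/8586)*R(6, -1) = (10207/1931 - 10353/8586)*6 = (10207*(1/1931) - 10353*1/8586)*6 = (10207/1931 - 3451/2862)*6 = (22548553/5526522)*6 = 22548553/921087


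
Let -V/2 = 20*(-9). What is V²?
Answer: 129600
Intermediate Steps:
V = 360 (V = -40*(-9) = -2*(-180) = 360)
V² = 360² = 129600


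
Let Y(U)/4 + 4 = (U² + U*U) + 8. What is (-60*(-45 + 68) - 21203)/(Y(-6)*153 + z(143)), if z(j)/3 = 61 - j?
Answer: -2053/4206 ≈ -0.48811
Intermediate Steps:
Y(U) = 16 + 8*U² (Y(U) = -16 + 4*((U² + U*U) + 8) = -16 + 4*((U² + U²) + 8) = -16 + 4*(2*U² + 8) = -16 + 4*(8 + 2*U²) = -16 + (32 + 8*U²) = 16 + 8*U²)
z(j) = 183 - 3*j (z(j) = 3*(61 - j) = 183 - 3*j)
(-60*(-45 + 68) - 21203)/(Y(-6)*153 + z(143)) = (-60*(-45 + 68) - 21203)/((16 + 8*(-6)²)*153 + (183 - 3*143)) = (-60*23 - 21203)/((16 + 8*36)*153 + (183 - 429)) = (-1380 - 21203)/((16 + 288)*153 - 246) = -22583/(304*153 - 246) = -22583/(46512 - 246) = -22583/46266 = -22583*1/46266 = -2053/4206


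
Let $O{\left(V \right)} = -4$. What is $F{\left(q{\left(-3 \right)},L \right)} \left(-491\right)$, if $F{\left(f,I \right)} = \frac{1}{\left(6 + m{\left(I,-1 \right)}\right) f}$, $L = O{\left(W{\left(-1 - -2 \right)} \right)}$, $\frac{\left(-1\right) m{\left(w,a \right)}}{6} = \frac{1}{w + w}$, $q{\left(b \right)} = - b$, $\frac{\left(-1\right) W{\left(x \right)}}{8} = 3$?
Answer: $- \frac{1964}{81} \approx -24.247$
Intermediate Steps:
$W{\left(x \right)} = -24$ ($W{\left(x \right)} = \left(-8\right) 3 = -24$)
$m{\left(w,a \right)} = - \frac{3}{w}$ ($m{\left(w,a \right)} = - \frac{6}{w + w} = - \frac{6}{2 w} = - 6 \frac{1}{2 w} = - \frac{3}{w}$)
$L = -4$
$F{\left(f,I \right)} = \frac{1}{f \left(6 - \frac{3}{I}\right)}$ ($F{\left(f,I \right)} = \frac{1}{\left(6 - \frac{3}{I}\right) f} = \frac{1}{f \left(6 - \frac{3}{I}\right)}$)
$F{\left(q{\left(-3 \right)},L \right)} \left(-491\right) = \frac{1}{3} \left(-4\right) \frac{1}{\left(-1\right) \left(-3\right)} \frac{1}{-1 + 2 \left(-4\right)} \left(-491\right) = \frac{1}{3} \left(-4\right) \frac{1}{3} \frac{1}{-1 - 8} \left(-491\right) = \frac{1}{3} \left(-4\right) \frac{1}{3} \frac{1}{-9} \left(-491\right) = \frac{1}{3} \left(-4\right) \frac{1}{3} \left(- \frac{1}{9}\right) \left(-491\right) = \frac{4}{81} \left(-491\right) = - \frac{1964}{81}$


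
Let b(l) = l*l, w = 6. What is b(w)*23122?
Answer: 832392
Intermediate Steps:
b(l) = l**2
b(w)*23122 = 6**2*23122 = 36*23122 = 832392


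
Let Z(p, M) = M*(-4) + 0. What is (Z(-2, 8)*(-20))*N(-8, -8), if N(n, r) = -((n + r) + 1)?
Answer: 9600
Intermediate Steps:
Z(p, M) = -4*M (Z(p, M) = -4*M + 0 = -4*M)
N(n, r) = -1 - n - r (N(n, r) = -(1 + n + r) = -1 - n - r)
(Z(-2, 8)*(-20))*N(-8, -8) = (-4*8*(-20))*(-1 - 1*(-8) - 1*(-8)) = (-32*(-20))*(-1 + 8 + 8) = 640*15 = 9600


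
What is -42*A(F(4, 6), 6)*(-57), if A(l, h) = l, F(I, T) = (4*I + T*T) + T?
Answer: 138852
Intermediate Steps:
F(I, T) = T + T² + 4*I (F(I, T) = (4*I + T²) + T = (T² + 4*I) + T = T + T² + 4*I)
-42*A(F(4, 6), 6)*(-57) = -42*(6 + 6² + 4*4)*(-57) = -42*(6 + 36 + 16)*(-57) = -42*58*(-57) = -2436*(-57) = 138852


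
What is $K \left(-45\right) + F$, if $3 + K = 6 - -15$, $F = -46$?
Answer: $-856$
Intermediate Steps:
$K = 18$ ($K = -3 + \left(6 - -15\right) = -3 + \left(6 + 15\right) = -3 + 21 = 18$)
$K \left(-45\right) + F = 18 \left(-45\right) - 46 = -810 - 46 = -856$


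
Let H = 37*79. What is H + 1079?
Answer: 4002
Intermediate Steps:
H = 2923
H + 1079 = 2923 + 1079 = 4002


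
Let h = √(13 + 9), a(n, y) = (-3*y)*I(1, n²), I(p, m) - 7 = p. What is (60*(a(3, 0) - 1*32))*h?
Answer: -1920*√22 ≈ -9005.6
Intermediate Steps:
I(p, m) = 7 + p
a(n, y) = -24*y (a(n, y) = (-3*y)*(7 + 1) = -3*y*8 = -24*y)
h = √22 ≈ 4.6904
(60*(a(3, 0) - 1*32))*h = (60*(-24*0 - 1*32))*√22 = (60*(0 - 32))*√22 = (60*(-32))*√22 = -1920*√22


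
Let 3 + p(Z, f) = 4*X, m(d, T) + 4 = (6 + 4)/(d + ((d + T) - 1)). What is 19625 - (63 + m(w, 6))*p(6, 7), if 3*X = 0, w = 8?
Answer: 138624/7 ≈ 19803.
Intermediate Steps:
X = 0 (X = (⅓)*0 = 0)
m(d, T) = -4 + 10/(-1 + T + 2*d) (m(d, T) = -4 + (6 + 4)/(d + ((d + T) - 1)) = -4 + 10/(d + ((T + d) - 1)) = -4 + 10/(d + (-1 + T + d)) = -4 + 10/(-1 + T + 2*d))
p(Z, f) = -3 (p(Z, f) = -3 + 4*0 = -3 + 0 = -3)
19625 - (63 + m(w, 6))*p(6, 7) = 19625 - (63 + 2*(7 - 4*8 - 2*6)/(-1 + 6 + 2*8))*(-3) = 19625 - (63 + 2*(7 - 32 - 12)/(-1 + 6 + 16))*(-3) = 19625 - (63 + 2*(-37)/21)*(-3) = 19625 - (63 + 2*(1/21)*(-37))*(-3) = 19625 - (63 - 74/21)*(-3) = 19625 - 1249*(-3)/21 = 19625 - 1*(-1249/7) = 19625 + 1249/7 = 138624/7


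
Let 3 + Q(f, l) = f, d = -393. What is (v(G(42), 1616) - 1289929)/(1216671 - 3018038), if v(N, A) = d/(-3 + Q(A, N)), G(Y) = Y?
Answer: 2076786083/2900200870 ≈ 0.71608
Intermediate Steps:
Q(f, l) = -3 + f
v(N, A) = -393/(-6 + A) (v(N, A) = -393/(-3 + (-3 + A)) = -393/(-6 + A))
(v(G(42), 1616) - 1289929)/(1216671 - 3018038) = (-393/(-6 + 1616) - 1289929)/(1216671 - 3018038) = (-393/1610 - 1289929)/(-1801367) = (-393*1/1610 - 1289929)*(-1/1801367) = (-393/1610 - 1289929)*(-1/1801367) = -2076786083/1610*(-1/1801367) = 2076786083/2900200870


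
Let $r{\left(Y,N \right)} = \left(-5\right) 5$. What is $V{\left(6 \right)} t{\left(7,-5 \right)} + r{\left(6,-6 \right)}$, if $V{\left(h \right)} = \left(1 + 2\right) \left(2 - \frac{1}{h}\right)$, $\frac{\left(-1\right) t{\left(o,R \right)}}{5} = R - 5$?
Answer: $250$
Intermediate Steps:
$t{\left(o,R \right)} = 25 - 5 R$ ($t{\left(o,R \right)} = - 5 \left(R - 5\right) = - 5 \left(-5 + R\right) = 25 - 5 R$)
$r{\left(Y,N \right)} = -25$
$V{\left(h \right)} = 6 - \frac{3}{h}$ ($V{\left(h \right)} = 3 \left(2 - \frac{1}{h}\right) = 6 - \frac{3}{h}$)
$V{\left(6 \right)} t{\left(7,-5 \right)} + r{\left(6,-6 \right)} = \left(6 - \frac{3}{6}\right) \left(25 - -25\right) - 25 = \left(6 - \frac{1}{2}\right) \left(25 + 25\right) - 25 = \left(6 - \frac{1}{2}\right) 50 - 25 = \frac{11}{2} \cdot 50 - 25 = 275 - 25 = 250$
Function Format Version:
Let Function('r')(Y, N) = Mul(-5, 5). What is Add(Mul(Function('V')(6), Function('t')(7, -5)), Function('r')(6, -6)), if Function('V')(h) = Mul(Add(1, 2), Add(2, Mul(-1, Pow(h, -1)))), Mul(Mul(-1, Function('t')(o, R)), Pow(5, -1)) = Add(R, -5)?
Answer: 250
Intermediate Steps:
Function('t')(o, R) = Add(25, Mul(-5, R)) (Function('t')(o, R) = Mul(-5, Add(R, -5)) = Mul(-5, Add(-5, R)) = Add(25, Mul(-5, R)))
Function('r')(Y, N) = -25
Function('V')(h) = Add(6, Mul(-3, Pow(h, -1))) (Function('V')(h) = Mul(3, Add(2, Mul(-1, Pow(h, -1)))) = Add(6, Mul(-3, Pow(h, -1))))
Add(Mul(Function('V')(6), Function('t')(7, -5)), Function('r')(6, -6)) = Add(Mul(Add(6, Mul(-3, Pow(6, -1))), Add(25, Mul(-5, -5))), -25) = Add(Mul(Add(6, Mul(-3, Rational(1, 6))), Add(25, 25)), -25) = Add(Mul(Add(6, Rational(-1, 2)), 50), -25) = Add(Mul(Rational(11, 2), 50), -25) = Add(275, -25) = 250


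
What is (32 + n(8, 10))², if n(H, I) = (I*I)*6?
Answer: 399424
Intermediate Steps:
n(H, I) = 6*I² (n(H, I) = I²*6 = 6*I²)
(32 + n(8, 10))² = (32 + 6*10²)² = (32 + 6*100)² = (32 + 600)² = 632² = 399424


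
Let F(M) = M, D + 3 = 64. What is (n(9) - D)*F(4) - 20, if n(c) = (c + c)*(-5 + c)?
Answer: 24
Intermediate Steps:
D = 61 (D = -3 + 64 = 61)
n(c) = 2*c*(-5 + c) (n(c) = (2*c)*(-5 + c) = 2*c*(-5 + c))
(n(9) - D)*F(4) - 20 = (2*9*(-5 + 9) - 1*61)*4 - 20 = (2*9*4 - 61)*4 - 20 = (72 - 61)*4 - 20 = 11*4 - 20 = 44 - 20 = 24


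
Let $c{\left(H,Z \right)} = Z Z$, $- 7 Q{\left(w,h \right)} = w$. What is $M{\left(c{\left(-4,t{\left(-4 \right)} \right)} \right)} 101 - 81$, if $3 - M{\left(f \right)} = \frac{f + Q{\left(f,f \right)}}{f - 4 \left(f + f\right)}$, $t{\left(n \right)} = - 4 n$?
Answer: $\frac{11484}{49} \approx 234.37$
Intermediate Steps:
$Q{\left(w,h \right)} = - \frac{w}{7}$
$c{\left(H,Z \right)} = Z^{2}$
$M{\left(f \right)} = \frac{153}{49}$ ($M{\left(f \right)} = 3 - \frac{f - \frac{f}{7}}{f - 4 \left(f + f\right)} = 3 - \frac{\frac{6}{7} f}{f - 4 \cdot 2 f} = 3 - \frac{\frac{6}{7} f}{f - 8 f} = 3 - \frac{\frac{6}{7} f}{\left(-7\right) f} = 3 - \frac{6 f}{7} \left(- \frac{1}{7 f}\right) = 3 - - \frac{6}{49} = 3 + \frac{6}{49} = \frac{153}{49}$)
$M{\left(c{\left(-4,t{\left(-4 \right)} \right)} \right)} 101 - 81 = \frac{153}{49} \cdot 101 - 81 = \frac{15453}{49} - 81 = \frac{11484}{49}$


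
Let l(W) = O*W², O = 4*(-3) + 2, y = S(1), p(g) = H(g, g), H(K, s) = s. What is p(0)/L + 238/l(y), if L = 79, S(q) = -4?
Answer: -119/80 ≈ -1.4875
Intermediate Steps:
p(g) = g
y = -4
O = -10 (O = -12 + 2 = -10)
l(W) = -10*W²
p(0)/L + 238/l(y) = 0/79 + 238/((-10*(-4)²)) = 0*(1/79) + 238/((-10*16)) = 0 + 238/(-160) = 0 + 238*(-1/160) = 0 - 119/80 = -119/80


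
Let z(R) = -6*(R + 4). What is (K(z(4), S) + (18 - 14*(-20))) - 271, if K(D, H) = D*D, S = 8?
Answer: 2331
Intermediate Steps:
z(R) = -24 - 6*R (z(R) = -6*(4 + R) = -24 - 6*R)
K(D, H) = D**2
(K(z(4), S) + (18 - 14*(-20))) - 271 = ((-24 - 6*4)**2 + (18 - 14*(-20))) - 271 = ((-24 - 24)**2 + (18 + 280)) - 271 = ((-48)**2 + 298) - 271 = (2304 + 298) - 271 = 2602 - 271 = 2331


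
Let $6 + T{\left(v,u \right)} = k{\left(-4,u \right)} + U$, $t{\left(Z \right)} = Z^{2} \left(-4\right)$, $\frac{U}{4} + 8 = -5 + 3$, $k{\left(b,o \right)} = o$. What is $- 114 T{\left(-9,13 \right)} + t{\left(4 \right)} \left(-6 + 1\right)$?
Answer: $4082$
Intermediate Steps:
$U = -40$ ($U = -32 + 4 \left(-5 + 3\right) = -32 + 4 \left(-2\right) = -32 - 8 = -40$)
$t{\left(Z \right)} = - 4 Z^{2}$
$T{\left(v,u \right)} = -46 + u$ ($T{\left(v,u \right)} = -6 + \left(u - 40\right) = -6 + \left(-40 + u\right) = -46 + u$)
$- 114 T{\left(-9,13 \right)} + t{\left(4 \right)} \left(-6 + 1\right) = - 114 \left(-46 + 13\right) + - 4 \cdot 4^{2} \left(-6 + 1\right) = \left(-114\right) \left(-33\right) + \left(-4\right) 16 \left(-5\right) = 3762 - -320 = 3762 + 320 = 4082$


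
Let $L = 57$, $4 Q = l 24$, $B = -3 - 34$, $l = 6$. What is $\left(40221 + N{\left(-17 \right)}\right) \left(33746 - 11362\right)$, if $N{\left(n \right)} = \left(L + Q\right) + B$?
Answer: $901560368$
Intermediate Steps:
$B = -37$
$Q = 36$ ($Q = \frac{6 \cdot 24}{4} = \frac{1}{4} \cdot 144 = 36$)
$N{\left(n \right)} = 56$ ($N{\left(n \right)} = \left(57 + 36\right) - 37 = 93 - 37 = 56$)
$\left(40221 + N{\left(-17 \right)}\right) \left(33746 - 11362\right) = \left(40221 + 56\right) \left(33746 - 11362\right) = 40277 \left(33746 + \left(-24463 + 13101\right)\right) = 40277 \left(33746 - 11362\right) = 40277 \cdot 22384 = 901560368$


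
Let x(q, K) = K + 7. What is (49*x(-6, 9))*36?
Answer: 28224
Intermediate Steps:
x(q, K) = 7 + K
(49*x(-6, 9))*36 = (49*(7 + 9))*36 = (49*16)*36 = 784*36 = 28224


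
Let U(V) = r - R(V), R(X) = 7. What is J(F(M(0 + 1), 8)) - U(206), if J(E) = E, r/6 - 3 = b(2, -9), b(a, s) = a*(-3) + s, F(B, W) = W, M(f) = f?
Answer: 87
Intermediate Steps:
b(a, s) = s - 3*a (b(a, s) = -3*a + s = s - 3*a)
r = -72 (r = 18 + 6*(-9 - 3*2) = 18 + 6*(-9 - 6) = 18 + 6*(-15) = 18 - 90 = -72)
U(V) = -79 (U(V) = -72 - 1*7 = -72 - 7 = -79)
J(F(M(0 + 1), 8)) - U(206) = 8 - 1*(-79) = 8 + 79 = 87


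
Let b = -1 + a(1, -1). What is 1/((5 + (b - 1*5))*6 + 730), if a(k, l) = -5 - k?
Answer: 1/688 ≈ 0.0014535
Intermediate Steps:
b = -7 (b = -1 + (-5 - 1*1) = -1 + (-5 - 1) = -1 - 6 = -7)
1/((5 + (b - 1*5))*6 + 730) = 1/((5 + (-7 - 1*5))*6 + 730) = 1/((5 + (-7 - 5))*6 + 730) = 1/((5 - 12)*6 + 730) = 1/(-7*6 + 730) = 1/(-42 + 730) = 1/688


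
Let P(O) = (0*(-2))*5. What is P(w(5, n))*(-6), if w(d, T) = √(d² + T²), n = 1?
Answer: 0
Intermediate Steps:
w(d, T) = √(T² + d²)
P(O) = 0 (P(O) = 0*5 = 0)
P(w(5, n))*(-6) = 0*(-6) = 0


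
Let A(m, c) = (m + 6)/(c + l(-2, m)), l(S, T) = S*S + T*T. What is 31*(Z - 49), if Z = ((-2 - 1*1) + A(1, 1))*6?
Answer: -1860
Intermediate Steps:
l(S, T) = S² + T²
A(m, c) = (6 + m)/(4 + c + m²) (A(m, c) = (m + 6)/(c + ((-2)² + m²)) = (6 + m)/(c + (4 + m²)) = (6 + m)/(4 + c + m²))
Z = -11 (Z = ((-2 - 1*1) + (6 + 1)/(4 + 1 + 1²))*6 = ((-2 - 1) + 7/(4 + 1 + 1))*6 = (-3 + 7/6)*6 = -11/6*6 = -11)
31*(Z - 49) = 31*(-11 - 49) = 31*(-60) = -1860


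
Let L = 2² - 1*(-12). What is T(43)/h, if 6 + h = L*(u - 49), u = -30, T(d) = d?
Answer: -43/1270 ≈ -0.033858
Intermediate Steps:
L = 16 (L = 4 + 12 = 16)
h = -1270 (h = -6 + 16*(-30 - 49) = -6 + 16*(-79) = -6 - 1264 = -1270)
T(43)/h = 43/(-1270) = 43*(-1/1270) = -43/1270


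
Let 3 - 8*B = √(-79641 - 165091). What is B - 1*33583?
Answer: -268661/8 - I*√61183/4 ≈ -33583.0 - 61.838*I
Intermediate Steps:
B = 3/8 - I*√61183/4 (B = 3/8 - √(-79641 - 165091)/8 = 3/8 - I*√61183/4 ≈ 0.375 - 61.838*I)
B - 1*33583 = (3/8 - I*√61183/4) - 1*33583 = (3/8 - I*√61183/4) - 33583 = -268661/8 - I*√61183/4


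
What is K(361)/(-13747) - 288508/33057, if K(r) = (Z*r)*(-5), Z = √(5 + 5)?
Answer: -288508/33057 + 1805*√10/13747 ≈ -8.3124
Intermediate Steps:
Z = √10 ≈ 3.1623
K(r) = -5*r*√10 (K(r) = (√10*r)*(-5) = (r*√10)*(-5) = -5*r*√10)
K(361)/(-13747) - 288508/33057 = -5*361*√10/(-13747) - 288508/33057 = -1805*√10*(-1/13747) - 288508*1/33057 = 1805*√10/13747 - 288508/33057 = -288508/33057 + 1805*√10/13747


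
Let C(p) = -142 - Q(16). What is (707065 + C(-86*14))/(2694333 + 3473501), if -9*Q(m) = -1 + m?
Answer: 1060387/9251751 ≈ 0.11461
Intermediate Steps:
Q(m) = 1/9 - m/9 (Q(m) = -(-1 + m)/9 = 1/9 - m/9)
C(p) = -421/3 (C(p) = -142 - (1/9 - 1/9*16) = -142 - (1/9 - 16/9) = -142 - 1*(-5/3) = -142 + 5/3 = -421/3)
(707065 + C(-86*14))/(2694333 + 3473501) = (707065 - 421/3)/(2694333 + 3473501) = (2120774/3)/6167834 = (2120774/3)*(1/6167834) = 1060387/9251751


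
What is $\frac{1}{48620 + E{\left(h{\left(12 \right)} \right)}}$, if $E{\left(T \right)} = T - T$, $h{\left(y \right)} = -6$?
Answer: $\frac{1}{48620} \approx 2.0568 \cdot 10^{-5}$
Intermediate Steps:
$E{\left(T \right)} = 0$
$\frac{1}{48620 + E{\left(h{\left(12 \right)} \right)}} = \frac{1}{48620 + 0} = \frac{1}{48620}$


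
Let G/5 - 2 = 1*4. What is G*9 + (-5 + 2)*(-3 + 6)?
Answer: 261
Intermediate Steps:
G = 30 (G = 10 + 5*(1*4) = 10 + 5*4 = 10 + 20 = 30)
G*9 + (-5 + 2)*(-3 + 6) = 30*9 + (-5 + 2)*(-3 + 6) = 270 - 3*3 = 270 - 9 = 261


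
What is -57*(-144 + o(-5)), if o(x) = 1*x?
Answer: 8493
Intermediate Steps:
o(x) = x
-57*(-144 + o(-5)) = -57*(-144 - 5) = -57*(-149) = 8493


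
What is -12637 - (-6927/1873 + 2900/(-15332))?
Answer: -90695755017/7179209 ≈ -12633.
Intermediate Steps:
-12637 - (-6927/1873 + 2900/(-15332)) = -12637 - (-6927*1/1873 + 2900*(-1/15332)) = -12637 - (-6927/1873 - 725/3833) = -12637 - 1*(-27909116/7179209) = -12637 + 27909116/7179209 = -90695755017/7179209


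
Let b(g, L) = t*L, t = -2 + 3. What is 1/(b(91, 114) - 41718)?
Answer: -1/41604 ≈ -2.4036e-5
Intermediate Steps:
t = 1
b(g, L) = L (b(g, L) = 1*L = L)
1/(b(91, 114) - 41718) = 1/(114 - 41718) = 1/(-41604) = -1/41604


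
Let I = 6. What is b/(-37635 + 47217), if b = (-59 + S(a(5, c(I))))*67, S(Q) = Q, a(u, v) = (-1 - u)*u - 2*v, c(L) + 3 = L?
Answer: -6365/9582 ≈ -0.66427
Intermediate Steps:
c(L) = -3 + L
a(u, v) = -2*v + u*(-1 - u) (a(u, v) = u*(-1 - u) - 2*v = -2*v + u*(-1 - u))
b = -6365 (b = (-59 + (-1*5 - 1*5² - 2*(-3 + 6)))*67 = (-59 + (-5 - 1*25 - 2*3))*67 = (-59 + (-5 - 25 - 6))*67 = (-59 - 36)*67 = -95*67 = -6365)
b/(-37635 + 47217) = -6365/(-37635 + 47217) = -6365/9582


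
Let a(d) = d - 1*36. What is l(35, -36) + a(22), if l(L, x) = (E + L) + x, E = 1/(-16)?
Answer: -241/16 ≈ -15.063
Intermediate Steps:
E = -1/16 ≈ -0.062500
l(L, x) = -1/16 + L + x (l(L, x) = (-1/16 + L) + x = -1/16 + L + x)
a(d) = -36 + d (a(d) = d - 36 = -36 + d)
l(35, -36) + a(22) = (-1/16 + 35 - 36) + (-36 + 22) = -17/16 - 14 = -241/16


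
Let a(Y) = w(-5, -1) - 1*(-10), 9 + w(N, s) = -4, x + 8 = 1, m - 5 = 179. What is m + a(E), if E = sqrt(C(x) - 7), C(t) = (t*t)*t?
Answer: 181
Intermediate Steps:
m = 184 (m = 5 + 179 = 184)
x = -7 (x = -8 + 1 = -7)
C(t) = t**3 (C(t) = t**2*t = t**3)
w(N, s) = -13 (w(N, s) = -9 - 4 = -13)
E = 5*I*sqrt(14) (E = sqrt((-7)**3 - 7) = sqrt(-343 - 7) = sqrt(-350) = 5*I*sqrt(14) ≈ 18.708*I)
a(Y) = -3 (a(Y) = -13 - 1*(-10) = -13 + 10 = -3)
m + a(E) = 184 - 3 = 181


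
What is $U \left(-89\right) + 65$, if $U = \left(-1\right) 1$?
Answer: $154$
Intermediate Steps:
$U = -1$
$U \left(-89\right) + 65 = \left(-1\right) \left(-89\right) + 65 = 89 + 65 = 154$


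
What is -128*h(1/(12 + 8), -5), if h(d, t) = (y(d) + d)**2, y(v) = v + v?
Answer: -72/25 ≈ -2.8800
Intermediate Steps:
y(v) = 2*v
h(d, t) = 9*d**2 (h(d, t) = (2*d + d)**2 = (3*d)**2 = 9*d**2)
-128*h(1/(12 + 8), -5) = -1152*(1/(12 + 8))**2 = -1152*(1/20)**2 = -1152/400 = -128*9/400 = -72/25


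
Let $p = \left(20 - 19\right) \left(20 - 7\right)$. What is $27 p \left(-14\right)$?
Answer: $-4914$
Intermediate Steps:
$p = 13$ ($p = 1 \cdot 13 = 13$)
$27 p \left(-14\right) = 27 \cdot 13 \left(-14\right) = 351 \left(-14\right) = -4914$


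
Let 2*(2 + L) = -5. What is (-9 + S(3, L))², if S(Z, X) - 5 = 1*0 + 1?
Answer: 9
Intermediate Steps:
L = -9/2 (L = -2 + (½)*(-5) = -2 - 5/2 = -9/2 ≈ -4.5000)
S(Z, X) = 6 (S(Z, X) = 5 + (1*0 + 1) = 5 + (0 + 1) = 5 + 1 = 6)
(-9 + S(3, L))² = (-9 + 6)² = (-3)² = 9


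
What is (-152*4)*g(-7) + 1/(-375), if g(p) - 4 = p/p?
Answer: -1140001/375 ≈ -3040.0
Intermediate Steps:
g(p) = 5 (g(p) = 4 + p/p = 4 + 1 = 5)
(-152*4)*g(-7) + 1/(-375) = -152*4*5 + 1/(-375) = -608*5 - 1/375 = -3040 - 1/375 = -1140001/375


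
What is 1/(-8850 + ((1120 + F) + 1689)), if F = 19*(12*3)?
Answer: -1/5357 ≈ -0.00018667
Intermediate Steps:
F = 684 (F = 19*36 = 684)
1/(-8850 + ((1120 + F) + 1689)) = 1/(-8850 + ((1120 + 684) + 1689)) = 1/(-8850 + (1804 + 1689)) = 1/(-8850 + 3493) = 1/(-5357) = -1/5357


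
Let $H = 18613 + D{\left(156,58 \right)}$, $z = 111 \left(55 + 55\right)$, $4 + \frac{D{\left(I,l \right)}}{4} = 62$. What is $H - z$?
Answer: $6635$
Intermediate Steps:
$D{\left(I,l \right)} = 232$ ($D{\left(I,l \right)} = -16 + 4 \cdot 62 = -16 + 248 = 232$)
$z = 12210$ ($z = 111 \cdot 110 = 12210$)
$H = 18845$ ($H = 18613 + 232 = 18845$)
$H - z = 18845 - 12210 = 6635$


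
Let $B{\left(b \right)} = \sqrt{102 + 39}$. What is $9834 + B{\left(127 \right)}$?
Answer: $9834 + \sqrt{141} \approx 9845.9$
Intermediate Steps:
$B{\left(b \right)} = \sqrt{141}$
$9834 + B{\left(127 \right)} = 9834 + \sqrt{141}$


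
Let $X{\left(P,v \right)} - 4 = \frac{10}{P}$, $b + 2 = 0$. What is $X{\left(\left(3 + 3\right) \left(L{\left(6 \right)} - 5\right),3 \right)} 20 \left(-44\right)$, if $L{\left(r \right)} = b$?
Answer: $- \frac{69520}{21} \approx -3310.5$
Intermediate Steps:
$b = -2$ ($b = -2 + 0 = -2$)
$L{\left(r \right)} = -2$
$X{\left(P,v \right)} = 4 + \frac{10}{P}$
$X{\left(\left(3 + 3\right) \left(L{\left(6 \right)} - 5\right),3 \right)} 20 \left(-44\right) = \left(4 + \frac{10}{\left(3 + 3\right) \left(-2 - 5\right)}\right) 20 \left(-44\right) = \left(4 + \frac{10}{6 \left(-7\right)}\right) 20 \left(-44\right) = \left(4 + \frac{10}{-42}\right) 20 \left(-44\right) = \left(4 + 10 \left(- \frac{1}{42}\right)\right) 20 \left(-44\right) = \left(4 - \frac{5}{21}\right) 20 \left(-44\right) = \frac{79}{21} \cdot 20 \left(-44\right) = \frac{1580}{21} \left(-44\right) = - \frac{69520}{21}$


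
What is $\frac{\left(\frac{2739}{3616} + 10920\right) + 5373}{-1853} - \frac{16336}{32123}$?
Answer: $- \frac{2002088724449}{215238491104} \approx -9.3017$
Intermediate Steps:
$\frac{\left(\frac{2739}{3616} + 10920\right) + 5373}{-1853} - \frac{16336}{32123} = \left(\left(2739 \cdot \frac{1}{3616} + 10920\right) + 5373\right) \left(- \frac{1}{1853}\right) - \frac{16336}{32123} = \left(\left(\frac{2739}{3616} + 10920\right) + 5373\right) \left(- \frac{1}{1853}\right) - \frac{16336}{32123} = \left(\frac{39489459}{3616} + 5373\right) \left(- \frac{1}{1853}\right) - \frac{16336}{32123} = \frac{58918227}{3616} \left(- \frac{1}{1853}\right) - \frac{16336}{32123} = - \frac{58918227}{6700448} - \frac{16336}{32123} = - \frac{2002088724449}{215238491104}$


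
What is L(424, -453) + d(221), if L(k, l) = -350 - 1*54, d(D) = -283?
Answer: -687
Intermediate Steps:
L(k, l) = -404 (L(k, l) = -350 - 54 = -404)
L(424, -453) + d(221) = -404 - 283 = -687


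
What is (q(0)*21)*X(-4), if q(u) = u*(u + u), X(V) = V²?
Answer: 0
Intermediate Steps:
q(u) = 2*u² (q(u) = u*(2*u) = 2*u²)
(q(0)*21)*X(-4) = ((2*0²)*21)*(-4)² = ((2*0)*21)*16 = (0*21)*16 = 0*16 = 0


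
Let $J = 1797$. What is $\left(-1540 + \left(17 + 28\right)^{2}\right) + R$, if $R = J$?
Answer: $2282$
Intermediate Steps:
$R = 1797$
$\left(-1540 + \left(17 + 28\right)^{2}\right) + R = \left(-1540 + \left(17 + 28\right)^{2}\right) + 1797 = \left(-1540 + 45^{2}\right) + 1797 = \left(-1540 + 2025\right) + 1797 = 485 + 1797 = 2282$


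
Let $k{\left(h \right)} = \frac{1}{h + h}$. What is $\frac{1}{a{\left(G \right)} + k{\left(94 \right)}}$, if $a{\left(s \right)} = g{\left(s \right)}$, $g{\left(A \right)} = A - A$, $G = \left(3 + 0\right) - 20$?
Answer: $188$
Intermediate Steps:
$G = -17$ ($G = 3 - 20 = -17$)
$g{\left(A \right)} = 0$
$a{\left(s \right)} = 0$
$k{\left(h \right)} = \frac{1}{2 h}$
$\frac{1}{a{\left(G \right)} + k{\left(94 \right)}} = \frac{1}{0 + \frac{1}{2 \cdot 94}} = \frac{1}{0 + \frac{1}{2} \cdot \frac{1}{94}} = \frac{1}{0 + \frac{1}{188}} = \frac{1}{\frac{1}{188}} = 188$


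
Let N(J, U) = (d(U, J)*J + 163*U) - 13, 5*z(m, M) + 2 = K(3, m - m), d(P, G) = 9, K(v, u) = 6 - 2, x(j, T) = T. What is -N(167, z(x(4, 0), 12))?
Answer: -7776/5 ≈ -1555.2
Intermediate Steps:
K(v, u) = 4
z(m, M) = ⅖ (z(m, M) = -⅖ + (⅕)*4 = -⅖ + ⅘ = ⅖)
N(J, U) = -13 + 9*J + 163*U (N(J, U) = (9*J + 163*U) - 13 = -13 + 9*J + 163*U)
-N(167, z(x(4, 0), 12)) = -(-13 + 9*167 + 163*(⅖)) = -(-13 + 1503 + 326/5) = -1*7776/5 = -7776/5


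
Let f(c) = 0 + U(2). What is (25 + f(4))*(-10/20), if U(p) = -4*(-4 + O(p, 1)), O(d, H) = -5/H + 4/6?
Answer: -175/6 ≈ -29.167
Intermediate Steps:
O(d, H) = ⅔ - 5/H (O(d, H) = -5/H + 4*(⅙) = -5/H + ⅔ = ⅔ - 5/H)
U(p) = 100/3 (U(p) = -4*(-4 + (⅔ - 5/1)) = -4*(-4 + (⅔ - 5*1)) = -4*(-4 + (⅔ - 5)) = -4*(-4 - 13/3) = -4*(-25/3) = 100/3)
f(c) = 100/3 (f(c) = 0 + 100/3 = 100/3)
(25 + f(4))*(-10/20) = (25 + 100/3)*(-10/20) = 175*(-10*1/20)/3 = (175/3)*(-½) = -175/6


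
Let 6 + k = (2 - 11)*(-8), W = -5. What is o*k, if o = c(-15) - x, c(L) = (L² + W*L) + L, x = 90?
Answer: 12870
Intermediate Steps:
c(L) = L² - 4*L (c(L) = (L² - 5*L) + L = L² - 4*L)
k = 66 (k = -6 + (2 - 11)*(-8) = -6 - 9*(-8) = -6 + 72 = 66)
o = 195 (o = -15*(-4 - 15) - 1*90 = -15*(-19) - 90 = 285 - 90 = 195)
o*k = 195*66 = 12870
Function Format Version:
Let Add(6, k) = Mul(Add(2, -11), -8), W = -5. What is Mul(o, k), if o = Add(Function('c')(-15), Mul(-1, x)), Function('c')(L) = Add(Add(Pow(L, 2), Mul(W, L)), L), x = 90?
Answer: 12870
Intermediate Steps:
Function('c')(L) = Add(Pow(L, 2), Mul(-4, L)) (Function('c')(L) = Add(Add(Pow(L, 2), Mul(-5, L)), L) = Add(Pow(L, 2), Mul(-4, L)))
k = 66 (k = Add(-6, Mul(Add(2, -11), -8)) = Add(-6, Mul(-9, -8)) = Add(-6, 72) = 66)
o = 195 (o = Add(Mul(-15, Add(-4, -15)), Mul(-1, 90)) = Add(Mul(-15, -19), -90) = Add(285, -90) = 195)
Mul(o, k) = Mul(195, 66) = 12870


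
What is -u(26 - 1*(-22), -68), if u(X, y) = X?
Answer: -48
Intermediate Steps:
-u(26 - 1*(-22), -68) = -(26 - 1*(-22)) = -(26 + 22) = -1*48 = -48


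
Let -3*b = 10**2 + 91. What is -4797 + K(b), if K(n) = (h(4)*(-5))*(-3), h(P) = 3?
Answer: -4752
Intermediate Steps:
b = -191/3 (b = -(10**2 + 91)/3 = -(100 + 91)/3 = -1/3*191 = -191/3 ≈ -63.667)
K(n) = 45 (K(n) = (3*(-5))*(-3) = -15*(-3) = 45)
-4797 + K(b) = -4797 + 45 = -4752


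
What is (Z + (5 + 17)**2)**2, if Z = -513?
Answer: 841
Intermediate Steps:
(Z + (5 + 17)**2)**2 = (-513 + (5 + 17)**2)**2 = (-513 + 22**2)**2 = (-513 + 484)**2 = (-29)**2 = 841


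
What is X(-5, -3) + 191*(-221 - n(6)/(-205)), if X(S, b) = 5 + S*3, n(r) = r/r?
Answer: -8655114/205 ≈ -42220.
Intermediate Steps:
n(r) = 1
X(S, b) = 5 + 3*S
X(-5, -3) + 191*(-221 - n(6)/(-205)) = (5 + 3*(-5)) + 191*(-221 - 1/(-205)) = (5 - 15) + 191*(-221 - (-1)/205) = -10 + 191*(-221 - 1*(-1/205)) = -10 + 191*(-221 + 1/205) = -10 + 191*(-45304/205) = -10 - 8653064/205 = -8655114/205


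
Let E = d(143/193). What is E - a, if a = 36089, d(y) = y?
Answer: -6965034/193 ≈ -36088.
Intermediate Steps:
E = 143/193 ≈ 0.74093
E - a = 143/193 - 1*36089 = 143/193 - 36089 = -6965034/193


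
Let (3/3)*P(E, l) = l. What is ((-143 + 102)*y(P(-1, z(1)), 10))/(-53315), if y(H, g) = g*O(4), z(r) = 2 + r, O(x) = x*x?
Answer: 1312/10663 ≈ 0.12304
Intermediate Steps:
O(x) = x**2
P(E, l) = l
y(H, g) = 16*g (y(H, g) = g*4**2 = g*16 = 16*g)
((-143 + 102)*y(P(-1, z(1)), 10))/(-53315) = ((-143 + 102)*(16*10))/(-53315) = -41*160*(-1/53315) = -6560*(-1/53315) = 1312/10663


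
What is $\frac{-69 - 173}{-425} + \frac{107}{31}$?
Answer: $\frac{52977}{13175} \approx 4.021$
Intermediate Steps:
$\frac{-69 - 173}{-425} + \frac{107}{31} = \left(-242\right) \left(- \frac{1}{425}\right) + 107 \cdot \frac{1}{31} = \frac{242}{425} + \frac{107}{31} = \frac{52977}{13175}$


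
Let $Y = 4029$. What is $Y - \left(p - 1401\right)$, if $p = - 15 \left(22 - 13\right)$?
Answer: $5565$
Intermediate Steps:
$p = -135$ ($p = \left(-15\right) 9 = -135$)
$Y - \left(p - 1401\right) = 4029 - \left(-135 - 1401\right) = 4029 - -1536 = 4029 + 1536 = 5565$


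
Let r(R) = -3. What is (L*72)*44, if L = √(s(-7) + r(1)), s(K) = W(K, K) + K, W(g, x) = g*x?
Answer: 3168*√39 ≈ 19784.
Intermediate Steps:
s(K) = K + K² (s(K) = K*K + K = K² + K = K + K²)
L = √39 (L = √(-7*(1 - 7) - 3) = √(-7*(-6) - 3) = √(42 - 3) = √39 ≈ 6.2450)
(L*72)*44 = (√39*72)*44 = (72*√39)*44 = 3168*√39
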